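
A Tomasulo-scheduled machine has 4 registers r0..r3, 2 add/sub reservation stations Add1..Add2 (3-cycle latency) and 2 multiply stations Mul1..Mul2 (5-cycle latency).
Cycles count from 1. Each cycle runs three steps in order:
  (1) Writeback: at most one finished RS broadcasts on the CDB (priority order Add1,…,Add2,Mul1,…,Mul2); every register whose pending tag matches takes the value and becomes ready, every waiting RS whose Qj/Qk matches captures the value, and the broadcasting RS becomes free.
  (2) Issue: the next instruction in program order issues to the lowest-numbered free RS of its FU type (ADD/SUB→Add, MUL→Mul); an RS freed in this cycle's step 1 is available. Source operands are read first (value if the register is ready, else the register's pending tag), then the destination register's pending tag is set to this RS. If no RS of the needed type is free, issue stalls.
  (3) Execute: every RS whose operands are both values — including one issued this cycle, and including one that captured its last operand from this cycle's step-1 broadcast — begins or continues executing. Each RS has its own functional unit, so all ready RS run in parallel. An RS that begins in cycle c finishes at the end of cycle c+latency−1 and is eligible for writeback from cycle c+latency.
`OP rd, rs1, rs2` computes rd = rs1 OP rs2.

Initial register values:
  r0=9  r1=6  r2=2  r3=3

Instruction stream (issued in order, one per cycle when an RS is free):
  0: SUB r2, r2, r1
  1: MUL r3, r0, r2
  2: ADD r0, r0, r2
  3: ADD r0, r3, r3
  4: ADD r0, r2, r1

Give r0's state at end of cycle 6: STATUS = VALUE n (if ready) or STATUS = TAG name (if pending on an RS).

cycle 1: issue SUB r2<-Add1 // r0:9,r1:6,r2:Add1,r3:3
cycle 2: issue MUL r3<-Mul1 // r0:9,r1:6,r2:Add1,r3:Mul1
cycle 3: issue ADD r0<-Add2 // r0:Add2,r1:6,r2:Add1,r3:Mul1
cycle 4: CDB Add1=-4; issue ADD r0<-Add1 // r0:Add1,r1:6,r2:-4,r3:Mul1
cycle 5: stall // r0:Add1,r1:6,r2:-4,r3:Mul1
cycle 6: stall // r0:Add1,r1:6,r2:-4,r3:Mul1

STATUS = TAG Add1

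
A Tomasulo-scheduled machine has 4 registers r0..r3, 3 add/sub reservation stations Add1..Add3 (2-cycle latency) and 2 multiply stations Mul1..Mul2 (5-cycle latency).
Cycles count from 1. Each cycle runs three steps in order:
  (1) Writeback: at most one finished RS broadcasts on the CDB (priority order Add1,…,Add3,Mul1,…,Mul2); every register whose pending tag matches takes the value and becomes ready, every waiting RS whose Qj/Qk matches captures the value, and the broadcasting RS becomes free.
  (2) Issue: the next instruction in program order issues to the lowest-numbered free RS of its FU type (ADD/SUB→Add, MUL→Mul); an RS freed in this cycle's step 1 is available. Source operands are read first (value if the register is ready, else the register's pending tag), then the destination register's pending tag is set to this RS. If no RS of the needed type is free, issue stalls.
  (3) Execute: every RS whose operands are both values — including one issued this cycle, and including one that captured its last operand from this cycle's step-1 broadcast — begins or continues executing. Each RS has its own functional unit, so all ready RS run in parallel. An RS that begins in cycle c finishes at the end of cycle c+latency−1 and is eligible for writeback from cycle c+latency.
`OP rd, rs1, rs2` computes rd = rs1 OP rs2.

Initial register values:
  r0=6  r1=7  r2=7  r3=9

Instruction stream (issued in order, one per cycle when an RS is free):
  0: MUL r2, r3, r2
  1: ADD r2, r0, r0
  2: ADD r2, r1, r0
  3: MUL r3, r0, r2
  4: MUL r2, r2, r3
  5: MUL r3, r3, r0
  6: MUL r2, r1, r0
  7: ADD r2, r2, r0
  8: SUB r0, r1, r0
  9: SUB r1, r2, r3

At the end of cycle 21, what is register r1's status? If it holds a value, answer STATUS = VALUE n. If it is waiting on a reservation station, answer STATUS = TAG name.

c1: issue MUL r2<-Mul1 | r0:6,r1:7,r2:Mul1,r3:9
c2: issue ADD r2<-Add1 | r0:6,r1:7,r2:Add1,r3:9
c3: issue ADD r2<-Add2 | r0:6,r1:7,r2:Add2,r3:9
c4: CDB Add1=12; issue MUL r3<-Mul2 | r0:6,r1:7,r2:Add2,r3:Mul2
c5: CDB Add2=13; stall | r0:6,r1:7,r2:13,r3:Mul2
c6: CDB Mul1=63; issue MUL r2<-Mul1 | r0:6,r1:7,r2:Mul1,r3:Mul2
c7: stall | r0:6,r1:7,r2:Mul1,r3:Mul2
c8: stall | r0:6,r1:7,r2:Mul1,r3:Mul2
c9: stall | r0:6,r1:7,r2:Mul1,r3:Mul2
c10: CDB Mul2=78; issue MUL r3<-Mul2 | r0:6,r1:7,r2:Mul1,r3:Mul2
c11: stall | r0:6,r1:7,r2:Mul1,r3:Mul2
c12: stall | r0:6,r1:7,r2:Mul1,r3:Mul2
c13: stall | r0:6,r1:7,r2:Mul1,r3:Mul2
c14: stall | r0:6,r1:7,r2:Mul1,r3:Mul2
c15: CDB Mul1=1014; issue MUL r2<-Mul1 | r0:6,r1:7,r2:Mul1,r3:Mul2
c16: CDB Mul2=468; issue ADD r2<-Add1 | r0:6,r1:7,r2:Add1,r3:468
c17: issue SUB r0<-Add2 | r0:Add2,r1:7,r2:Add1,r3:468
c18: issue SUB r1<-Add3 | r0:Add2,r1:Add3,r2:Add1,r3:468
c19: CDB Add2=1 | r0:1,r1:Add3,r2:Add1,r3:468
c20: CDB Mul1=42 | r0:1,r1:Add3,r2:Add1,r3:468
c21: - | r0:1,r1:Add3,r2:Add1,r3:468

STATUS = TAG Add3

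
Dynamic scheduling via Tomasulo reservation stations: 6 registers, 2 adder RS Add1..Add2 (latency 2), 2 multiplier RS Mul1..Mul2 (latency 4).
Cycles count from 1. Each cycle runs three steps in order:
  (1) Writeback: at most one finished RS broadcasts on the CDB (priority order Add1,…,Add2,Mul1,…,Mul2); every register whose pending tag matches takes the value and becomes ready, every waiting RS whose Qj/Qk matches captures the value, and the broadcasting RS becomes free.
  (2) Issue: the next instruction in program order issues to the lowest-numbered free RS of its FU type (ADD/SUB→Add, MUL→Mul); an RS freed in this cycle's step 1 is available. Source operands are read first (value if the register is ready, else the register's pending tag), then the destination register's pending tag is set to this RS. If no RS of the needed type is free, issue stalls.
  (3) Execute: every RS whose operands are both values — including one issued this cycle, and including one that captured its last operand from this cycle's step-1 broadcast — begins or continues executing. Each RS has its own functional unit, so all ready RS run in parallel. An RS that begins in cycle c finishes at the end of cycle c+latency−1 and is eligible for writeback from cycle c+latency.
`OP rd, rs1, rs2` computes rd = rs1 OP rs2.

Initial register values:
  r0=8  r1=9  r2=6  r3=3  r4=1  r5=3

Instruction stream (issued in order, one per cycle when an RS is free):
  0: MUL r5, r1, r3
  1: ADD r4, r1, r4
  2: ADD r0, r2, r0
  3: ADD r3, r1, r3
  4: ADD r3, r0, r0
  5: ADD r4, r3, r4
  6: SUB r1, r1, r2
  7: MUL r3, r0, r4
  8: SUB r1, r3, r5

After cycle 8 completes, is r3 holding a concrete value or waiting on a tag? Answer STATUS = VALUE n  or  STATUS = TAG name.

c1: issue MUL r5<-Mul1 | r0:8,r1:9,r2:6,r3:3,r4:1,r5:Mul1
c2: issue ADD r4<-Add1 | r0:8,r1:9,r2:6,r3:3,r4:Add1,r5:Mul1
c3: issue ADD r0<-Add2 | r0:Add2,r1:9,r2:6,r3:3,r4:Add1,r5:Mul1
c4: CDB Add1=10; issue ADD r3<-Add1 | r0:Add2,r1:9,r2:6,r3:Add1,r4:10,r5:Mul1
c5: CDB Add2=14; issue ADD r3<-Add2 | r0:14,r1:9,r2:6,r3:Add2,r4:10,r5:Mul1
c6: CDB Add1=12; issue ADD r4<-Add1 | r0:14,r1:9,r2:6,r3:Add2,r4:Add1,r5:Mul1
c7: CDB Add2=28; issue SUB r1<-Add2 | r0:14,r1:Add2,r2:6,r3:28,r4:Add1,r5:Mul1
c8: CDB Mul1=27; issue MUL r3<-Mul1 | r0:14,r1:Add2,r2:6,r3:Mul1,r4:Add1,r5:27

STATUS = TAG Mul1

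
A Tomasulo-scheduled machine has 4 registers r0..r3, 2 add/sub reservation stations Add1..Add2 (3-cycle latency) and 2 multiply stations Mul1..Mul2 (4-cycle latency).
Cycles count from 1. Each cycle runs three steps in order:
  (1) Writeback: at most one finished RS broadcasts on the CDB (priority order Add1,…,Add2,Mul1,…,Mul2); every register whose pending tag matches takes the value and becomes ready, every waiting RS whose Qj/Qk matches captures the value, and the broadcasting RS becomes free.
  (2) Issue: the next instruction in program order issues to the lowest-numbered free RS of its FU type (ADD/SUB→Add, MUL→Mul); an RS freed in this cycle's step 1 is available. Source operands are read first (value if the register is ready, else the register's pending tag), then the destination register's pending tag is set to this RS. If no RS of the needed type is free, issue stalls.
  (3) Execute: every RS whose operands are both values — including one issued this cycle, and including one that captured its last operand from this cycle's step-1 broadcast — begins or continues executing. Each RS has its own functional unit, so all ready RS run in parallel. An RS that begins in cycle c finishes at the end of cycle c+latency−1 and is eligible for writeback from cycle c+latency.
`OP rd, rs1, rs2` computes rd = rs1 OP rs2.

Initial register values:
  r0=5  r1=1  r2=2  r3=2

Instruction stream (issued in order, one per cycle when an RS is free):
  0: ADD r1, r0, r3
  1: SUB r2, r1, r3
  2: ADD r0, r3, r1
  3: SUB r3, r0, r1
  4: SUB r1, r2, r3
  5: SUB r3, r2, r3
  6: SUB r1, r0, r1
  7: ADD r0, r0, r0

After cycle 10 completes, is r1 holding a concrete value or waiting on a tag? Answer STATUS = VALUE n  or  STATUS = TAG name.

cycle 1: issue ADD r1<-Add1 // r0:5,r1:Add1,r2:2,r3:2
cycle 2: issue SUB r2<-Add2 // r0:5,r1:Add1,r2:Add2,r3:2
cycle 3: stall // r0:5,r1:Add1,r2:Add2,r3:2
cycle 4: CDB Add1=7; issue ADD r0<-Add1 // r0:Add1,r1:7,r2:Add2,r3:2
cycle 5: stall // r0:Add1,r1:7,r2:Add2,r3:2
cycle 6: stall // r0:Add1,r1:7,r2:Add2,r3:2
cycle 7: CDB Add1=9; issue SUB r3<-Add1 // r0:9,r1:7,r2:Add2,r3:Add1
cycle 8: CDB Add2=5; issue SUB r1<-Add2 // r0:9,r1:Add2,r2:5,r3:Add1
cycle 9: stall // r0:9,r1:Add2,r2:5,r3:Add1
cycle 10: CDB Add1=2; issue SUB r3<-Add1 // r0:9,r1:Add2,r2:5,r3:Add1

STATUS = TAG Add2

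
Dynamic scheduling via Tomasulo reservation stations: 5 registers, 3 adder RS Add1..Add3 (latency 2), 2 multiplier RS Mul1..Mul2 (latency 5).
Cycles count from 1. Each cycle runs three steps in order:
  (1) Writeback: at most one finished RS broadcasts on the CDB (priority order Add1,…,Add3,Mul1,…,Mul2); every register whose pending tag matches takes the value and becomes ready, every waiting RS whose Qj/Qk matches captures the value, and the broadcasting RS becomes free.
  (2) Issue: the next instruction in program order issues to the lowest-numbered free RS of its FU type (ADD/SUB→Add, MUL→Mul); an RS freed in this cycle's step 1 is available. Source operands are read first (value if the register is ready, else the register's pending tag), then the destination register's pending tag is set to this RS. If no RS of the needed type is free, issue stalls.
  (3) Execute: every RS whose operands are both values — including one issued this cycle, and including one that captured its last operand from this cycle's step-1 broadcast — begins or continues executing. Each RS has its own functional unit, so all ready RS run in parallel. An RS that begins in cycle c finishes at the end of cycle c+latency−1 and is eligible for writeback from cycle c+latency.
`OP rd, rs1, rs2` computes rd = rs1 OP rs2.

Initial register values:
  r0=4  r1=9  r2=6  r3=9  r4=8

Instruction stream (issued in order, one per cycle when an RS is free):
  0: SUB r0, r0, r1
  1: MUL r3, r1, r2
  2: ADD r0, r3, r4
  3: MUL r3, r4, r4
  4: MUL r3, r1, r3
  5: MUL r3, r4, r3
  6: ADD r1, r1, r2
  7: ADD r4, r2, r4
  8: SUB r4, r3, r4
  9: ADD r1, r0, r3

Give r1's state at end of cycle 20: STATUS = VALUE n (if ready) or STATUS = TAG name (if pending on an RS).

  c1: issue SUB r0<-Add1  regs: r0:Add1,r1:9,r2:6,r3:9,r4:8
  c2: issue MUL r3<-Mul1  regs: r0:Add1,r1:9,r2:6,r3:Mul1,r4:8
  c3: CDB Add1=-5; issue ADD r0<-Add1  regs: r0:Add1,r1:9,r2:6,r3:Mul1,r4:8
  c4: issue MUL r3<-Mul2  regs: r0:Add1,r1:9,r2:6,r3:Mul2,r4:8
  c5: stall  regs: r0:Add1,r1:9,r2:6,r3:Mul2,r4:8
  c6: stall  regs: r0:Add1,r1:9,r2:6,r3:Mul2,r4:8
  c7: CDB Mul1=54; issue MUL r3<-Mul1  regs: r0:Add1,r1:9,r2:6,r3:Mul1,r4:8
  c8: stall  regs: r0:Add1,r1:9,r2:6,r3:Mul1,r4:8
  c9: CDB Add1=62; stall  regs: r0:62,r1:9,r2:6,r3:Mul1,r4:8
  c10: CDB Mul2=64; issue MUL r3<-Mul2  regs: r0:62,r1:9,r2:6,r3:Mul2,r4:8
  c11: issue ADD r1<-Add1  regs: r0:62,r1:Add1,r2:6,r3:Mul2,r4:8
  c12: issue ADD r4<-Add2  regs: r0:62,r1:Add1,r2:6,r3:Mul2,r4:Add2
  c13: CDB Add1=15; issue SUB r4<-Add1  regs: r0:62,r1:15,r2:6,r3:Mul2,r4:Add1
  c14: CDB Add2=14; issue ADD r1<-Add2  regs: r0:62,r1:Add2,r2:6,r3:Mul2,r4:Add1
  c15: CDB Mul1=576  regs: r0:62,r1:Add2,r2:6,r3:Mul2,r4:Add1
  c16: -  regs: r0:62,r1:Add2,r2:6,r3:Mul2,r4:Add1
  c17: -  regs: r0:62,r1:Add2,r2:6,r3:Mul2,r4:Add1
  c18: -  regs: r0:62,r1:Add2,r2:6,r3:Mul2,r4:Add1
  c19: -  regs: r0:62,r1:Add2,r2:6,r3:Mul2,r4:Add1
  c20: CDB Mul2=4608  regs: r0:62,r1:Add2,r2:6,r3:4608,r4:Add1

STATUS = TAG Add2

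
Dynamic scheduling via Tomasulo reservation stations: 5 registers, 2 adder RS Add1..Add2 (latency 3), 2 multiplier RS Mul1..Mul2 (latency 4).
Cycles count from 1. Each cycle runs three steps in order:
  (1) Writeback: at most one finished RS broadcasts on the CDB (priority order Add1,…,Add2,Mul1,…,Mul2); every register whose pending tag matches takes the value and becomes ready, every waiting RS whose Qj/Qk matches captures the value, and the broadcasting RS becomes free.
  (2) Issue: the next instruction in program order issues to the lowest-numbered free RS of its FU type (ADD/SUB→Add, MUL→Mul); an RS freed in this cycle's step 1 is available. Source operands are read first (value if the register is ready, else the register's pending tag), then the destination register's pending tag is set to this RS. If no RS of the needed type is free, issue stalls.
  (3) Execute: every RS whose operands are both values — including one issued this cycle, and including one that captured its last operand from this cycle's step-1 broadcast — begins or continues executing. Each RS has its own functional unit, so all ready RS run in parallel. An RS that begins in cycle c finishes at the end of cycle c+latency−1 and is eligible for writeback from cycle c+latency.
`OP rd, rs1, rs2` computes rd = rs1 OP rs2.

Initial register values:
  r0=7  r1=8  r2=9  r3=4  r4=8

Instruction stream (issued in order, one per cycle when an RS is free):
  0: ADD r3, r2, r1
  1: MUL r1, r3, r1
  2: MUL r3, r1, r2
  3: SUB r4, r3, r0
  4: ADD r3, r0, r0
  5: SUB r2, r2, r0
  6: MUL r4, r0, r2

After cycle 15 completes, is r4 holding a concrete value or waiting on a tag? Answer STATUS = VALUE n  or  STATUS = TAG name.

STATUS = VALUE 14

  c1: issue ADD r3<-Add1  regs: r0:7,r1:8,r2:9,r3:Add1,r4:8
  c2: issue MUL r1<-Mul1  regs: r0:7,r1:Mul1,r2:9,r3:Add1,r4:8
  c3: issue MUL r3<-Mul2  regs: r0:7,r1:Mul1,r2:9,r3:Mul2,r4:8
  c4: CDB Add1=17; issue SUB r4<-Add1  regs: r0:7,r1:Mul1,r2:9,r3:Mul2,r4:Add1
  c5: issue ADD r3<-Add2  regs: r0:7,r1:Mul1,r2:9,r3:Add2,r4:Add1
  c6: stall  regs: r0:7,r1:Mul1,r2:9,r3:Add2,r4:Add1
  c7: stall  regs: r0:7,r1:Mul1,r2:9,r3:Add2,r4:Add1
  c8: CDB Add2=14; issue SUB r2<-Add2  regs: r0:7,r1:Mul1,r2:Add2,r3:14,r4:Add1
  c9: CDB Mul1=136; issue MUL r4<-Mul1  regs: r0:7,r1:136,r2:Add2,r3:14,r4:Mul1
  c10: -  regs: r0:7,r1:136,r2:Add2,r3:14,r4:Mul1
  c11: CDB Add2=2  regs: r0:7,r1:136,r2:2,r3:14,r4:Mul1
  c12: -  regs: r0:7,r1:136,r2:2,r3:14,r4:Mul1
  c13: CDB Mul2=1224  regs: r0:7,r1:136,r2:2,r3:14,r4:Mul1
  c14: -  regs: r0:7,r1:136,r2:2,r3:14,r4:Mul1
  c15: CDB Mul1=14  regs: r0:7,r1:136,r2:2,r3:14,r4:14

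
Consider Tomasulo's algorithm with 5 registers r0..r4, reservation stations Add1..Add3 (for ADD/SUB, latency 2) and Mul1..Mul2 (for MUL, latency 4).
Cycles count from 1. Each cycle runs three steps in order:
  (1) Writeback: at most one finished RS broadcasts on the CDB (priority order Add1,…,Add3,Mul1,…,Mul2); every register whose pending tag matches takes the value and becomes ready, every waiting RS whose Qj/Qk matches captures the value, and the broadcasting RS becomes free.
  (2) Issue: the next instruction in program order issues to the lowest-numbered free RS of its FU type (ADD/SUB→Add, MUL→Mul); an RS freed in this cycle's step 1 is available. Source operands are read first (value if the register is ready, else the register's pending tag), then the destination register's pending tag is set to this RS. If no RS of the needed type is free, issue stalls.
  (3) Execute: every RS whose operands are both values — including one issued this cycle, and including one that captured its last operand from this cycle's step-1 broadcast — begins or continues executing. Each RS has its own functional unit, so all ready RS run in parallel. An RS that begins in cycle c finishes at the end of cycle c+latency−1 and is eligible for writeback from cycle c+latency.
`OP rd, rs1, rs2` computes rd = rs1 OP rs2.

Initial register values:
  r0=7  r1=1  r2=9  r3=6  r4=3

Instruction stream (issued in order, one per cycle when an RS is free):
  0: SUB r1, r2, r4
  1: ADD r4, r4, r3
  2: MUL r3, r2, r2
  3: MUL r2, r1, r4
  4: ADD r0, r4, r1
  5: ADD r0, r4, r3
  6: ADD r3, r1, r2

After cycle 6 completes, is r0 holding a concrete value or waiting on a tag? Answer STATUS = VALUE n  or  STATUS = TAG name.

c1: issue SUB r1<-Add1 | r0:7,r1:Add1,r2:9,r3:6,r4:3
c2: issue ADD r4<-Add2 | r0:7,r1:Add1,r2:9,r3:6,r4:Add2
c3: CDB Add1=6; issue MUL r3<-Mul1 | r0:7,r1:6,r2:9,r3:Mul1,r4:Add2
c4: CDB Add2=9; issue MUL r2<-Mul2 | r0:7,r1:6,r2:Mul2,r3:Mul1,r4:9
c5: issue ADD r0<-Add1 | r0:Add1,r1:6,r2:Mul2,r3:Mul1,r4:9
c6: issue ADD r0<-Add2 | r0:Add2,r1:6,r2:Mul2,r3:Mul1,r4:9

STATUS = TAG Add2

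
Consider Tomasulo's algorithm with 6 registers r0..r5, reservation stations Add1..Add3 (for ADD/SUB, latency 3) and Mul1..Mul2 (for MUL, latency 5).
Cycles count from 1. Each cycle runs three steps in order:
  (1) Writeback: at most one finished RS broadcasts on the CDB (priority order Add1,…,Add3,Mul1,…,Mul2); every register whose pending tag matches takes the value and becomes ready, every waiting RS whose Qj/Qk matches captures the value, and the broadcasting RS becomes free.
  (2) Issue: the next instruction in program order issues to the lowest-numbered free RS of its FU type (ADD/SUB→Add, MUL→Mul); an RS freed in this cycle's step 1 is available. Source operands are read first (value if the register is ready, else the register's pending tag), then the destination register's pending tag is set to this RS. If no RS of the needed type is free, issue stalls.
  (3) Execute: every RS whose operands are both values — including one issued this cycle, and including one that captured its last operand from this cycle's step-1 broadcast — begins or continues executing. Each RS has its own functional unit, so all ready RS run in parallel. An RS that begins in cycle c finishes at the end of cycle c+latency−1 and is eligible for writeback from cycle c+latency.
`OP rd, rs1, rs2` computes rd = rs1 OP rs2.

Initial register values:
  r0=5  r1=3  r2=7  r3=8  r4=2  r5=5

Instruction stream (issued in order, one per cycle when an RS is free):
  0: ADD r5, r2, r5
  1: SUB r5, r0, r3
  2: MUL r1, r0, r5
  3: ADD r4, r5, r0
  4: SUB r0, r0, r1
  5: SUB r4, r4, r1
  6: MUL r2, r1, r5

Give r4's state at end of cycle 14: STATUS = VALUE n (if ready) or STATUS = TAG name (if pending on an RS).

  c1: issue ADD r5<-Add1  regs: r0:5,r1:3,r2:7,r3:8,r4:2,r5:Add1
  c2: issue SUB r5<-Add2  regs: r0:5,r1:3,r2:7,r3:8,r4:2,r5:Add2
  c3: issue MUL r1<-Mul1  regs: r0:5,r1:Mul1,r2:7,r3:8,r4:2,r5:Add2
  c4: CDB Add1=12; issue ADD r4<-Add1  regs: r0:5,r1:Mul1,r2:7,r3:8,r4:Add1,r5:Add2
  c5: CDB Add2=-3; issue SUB r0<-Add2  regs: r0:Add2,r1:Mul1,r2:7,r3:8,r4:Add1,r5:-3
  c6: issue SUB r4<-Add3  regs: r0:Add2,r1:Mul1,r2:7,r3:8,r4:Add3,r5:-3
  c7: issue MUL r2<-Mul2  regs: r0:Add2,r1:Mul1,r2:Mul2,r3:8,r4:Add3,r5:-3
  c8: CDB Add1=2  regs: r0:Add2,r1:Mul1,r2:Mul2,r3:8,r4:Add3,r5:-3
  c9: -  regs: r0:Add2,r1:Mul1,r2:Mul2,r3:8,r4:Add3,r5:-3
  c10: CDB Mul1=-15  regs: r0:Add2,r1:-15,r2:Mul2,r3:8,r4:Add3,r5:-3
  c11: -  regs: r0:Add2,r1:-15,r2:Mul2,r3:8,r4:Add3,r5:-3
  c12: -  regs: r0:Add2,r1:-15,r2:Mul2,r3:8,r4:Add3,r5:-3
  c13: CDB Add2=20  regs: r0:20,r1:-15,r2:Mul2,r3:8,r4:Add3,r5:-3
  c14: CDB Add3=17  regs: r0:20,r1:-15,r2:Mul2,r3:8,r4:17,r5:-3

STATUS = VALUE 17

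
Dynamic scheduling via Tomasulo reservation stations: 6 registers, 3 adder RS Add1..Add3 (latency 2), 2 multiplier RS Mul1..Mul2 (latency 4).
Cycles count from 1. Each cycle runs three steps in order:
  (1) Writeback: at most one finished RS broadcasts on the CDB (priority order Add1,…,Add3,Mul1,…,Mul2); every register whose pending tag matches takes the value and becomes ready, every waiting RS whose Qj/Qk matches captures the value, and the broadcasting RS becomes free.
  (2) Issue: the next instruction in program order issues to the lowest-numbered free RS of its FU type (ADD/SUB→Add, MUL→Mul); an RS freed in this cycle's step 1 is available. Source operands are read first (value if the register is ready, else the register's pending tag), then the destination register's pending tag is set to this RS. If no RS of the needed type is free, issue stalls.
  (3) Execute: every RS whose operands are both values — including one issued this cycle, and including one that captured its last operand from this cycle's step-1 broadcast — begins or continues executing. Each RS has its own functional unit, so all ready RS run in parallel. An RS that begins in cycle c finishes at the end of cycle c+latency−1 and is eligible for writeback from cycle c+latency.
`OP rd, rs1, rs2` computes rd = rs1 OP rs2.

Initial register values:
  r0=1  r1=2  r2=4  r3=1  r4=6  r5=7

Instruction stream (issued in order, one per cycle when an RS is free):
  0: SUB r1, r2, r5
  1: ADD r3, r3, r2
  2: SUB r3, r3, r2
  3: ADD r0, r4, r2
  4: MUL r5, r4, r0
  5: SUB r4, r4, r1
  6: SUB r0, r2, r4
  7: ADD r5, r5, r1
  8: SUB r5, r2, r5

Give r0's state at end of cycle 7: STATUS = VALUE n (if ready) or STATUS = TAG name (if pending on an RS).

  c1: issue SUB r1<-Add1  regs: r0:1,r1:Add1,r2:4,r3:1,r4:6,r5:7
  c2: issue ADD r3<-Add2  regs: r0:1,r1:Add1,r2:4,r3:Add2,r4:6,r5:7
  c3: CDB Add1=-3; issue SUB r3<-Add1  regs: r0:1,r1:-3,r2:4,r3:Add1,r4:6,r5:7
  c4: CDB Add2=5; issue ADD r0<-Add2  regs: r0:Add2,r1:-3,r2:4,r3:Add1,r4:6,r5:7
  c5: issue MUL r5<-Mul1  regs: r0:Add2,r1:-3,r2:4,r3:Add1,r4:6,r5:Mul1
  c6: CDB Add1=1; issue SUB r4<-Add1  regs: r0:Add2,r1:-3,r2:4,r3:1,r4:Add1,r5:Mul1
  c7: CDB Add2=10; issue SUB r0<-Add2  regs: r0:Add2,r1:-3,r2:4,r3:1,r4:Add1,r5:Mul1

STATUS = TAG Add2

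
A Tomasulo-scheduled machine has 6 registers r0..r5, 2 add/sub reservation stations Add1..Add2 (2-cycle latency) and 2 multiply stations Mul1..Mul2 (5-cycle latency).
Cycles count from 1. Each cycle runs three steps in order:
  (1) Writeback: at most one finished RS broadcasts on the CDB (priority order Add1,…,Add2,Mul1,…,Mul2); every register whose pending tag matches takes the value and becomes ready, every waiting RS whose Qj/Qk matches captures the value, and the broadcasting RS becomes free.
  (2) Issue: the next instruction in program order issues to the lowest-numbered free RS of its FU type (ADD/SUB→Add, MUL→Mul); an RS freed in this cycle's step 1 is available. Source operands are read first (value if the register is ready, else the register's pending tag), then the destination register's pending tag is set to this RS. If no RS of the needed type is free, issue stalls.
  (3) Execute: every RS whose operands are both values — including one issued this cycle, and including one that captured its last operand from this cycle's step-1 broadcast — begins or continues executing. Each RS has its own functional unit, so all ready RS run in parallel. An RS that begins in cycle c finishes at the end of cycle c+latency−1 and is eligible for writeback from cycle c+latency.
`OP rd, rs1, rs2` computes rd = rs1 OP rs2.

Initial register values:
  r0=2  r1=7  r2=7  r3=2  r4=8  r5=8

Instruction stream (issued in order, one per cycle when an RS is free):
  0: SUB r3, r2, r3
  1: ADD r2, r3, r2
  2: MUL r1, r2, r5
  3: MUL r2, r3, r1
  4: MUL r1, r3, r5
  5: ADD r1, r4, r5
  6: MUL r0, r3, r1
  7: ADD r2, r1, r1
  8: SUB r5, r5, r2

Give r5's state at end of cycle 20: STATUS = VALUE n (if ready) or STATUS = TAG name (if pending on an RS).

c1: issue SUB r3<-Add1 | r0:2,r1:7,r2:7,r3:Add1,r4:8,r5:8
c2: issue ADD r2<-Add2 | r0:2,r1:7,r2:Add2,r3:Add1,r4:8,r5:8
c3: CDB Add1=5; issue MUL r1<-Mul1 | r0:2,r1:Mul1,r2:Add2,r3:5,r4:8,r5:8
c4: issue MUL r2<-Mul2 | r0:2,r1:Mul1,r2:Mul2,r3:5,r4:8,r5:8
c5: CDB Add2=12; stall | r0:2,r1:Mul1,r2:Mul2,r3:5,r4:8,r5:8
c6: stall | r0:2,r1:Mul1,r2:Mul2,r3:5,r4:8,r5:8
c7: stall | r0:2,r1:Mul1,r2:Mul2,r3:5,r4:8,r5:8
c8: stall | r0:2,r1:Mul1,r2:Mul2,r3:5,r4:8,r5:8
c9: stall | r0:2,r1:Mul1,r2:Mul2,r3:5,r4:8,r5:8
c10: CDB Mul1=96; issue MUL r1<-Mul1 | r0:2,r1:Mul1,r2:Mul2,r3:5,r4:8,r5:8
c11: issue ADD r1<-Add1 | r0:2,r1:Add1,r2:Mul2,r3:5,r4:8,r5:8
c12: stall | r0:2,r1:Add1,r2:Mul2,r3:5,r4:8,r5:8
c13: CDB Add1=16; stall | r0:2,r1:16,r2:Mul2,r3:5,r4:8,r5:8
c14: stall | r0:2,r1:16,r2:Mul2,r3:5,r4:8,r5:8
c15: CDB Mul1=40; issue MUL r0<-Mul1 | r0:Mul1,r1:16,r2:Mul2,r3:5,r4:8,r5:8
c16: CDB Mul2=480; issue ADD r2<-Add1 | r0:Mul1,r1:16,r2:Add1,r3:5,r4:8,r5:8
c17: issue SUB r5<-Add2 | r0:Mul1,r1:16,r2:Add1,r3:5,r4:8,r5:Add2
c18: CDB Add1=32 | r0:Mul1,r1:16,r2:32,r3:5,r4:8,r5:Add2
c19: - | r0:Mul1,r1:16,r2:32,r3:5,r4:8,r5:Add2
c20: CDB Add2=-24 | r0:Mul1,r1:16,r2:32,r3:5,r4:8,r5:-24

STATUS = VALUE -24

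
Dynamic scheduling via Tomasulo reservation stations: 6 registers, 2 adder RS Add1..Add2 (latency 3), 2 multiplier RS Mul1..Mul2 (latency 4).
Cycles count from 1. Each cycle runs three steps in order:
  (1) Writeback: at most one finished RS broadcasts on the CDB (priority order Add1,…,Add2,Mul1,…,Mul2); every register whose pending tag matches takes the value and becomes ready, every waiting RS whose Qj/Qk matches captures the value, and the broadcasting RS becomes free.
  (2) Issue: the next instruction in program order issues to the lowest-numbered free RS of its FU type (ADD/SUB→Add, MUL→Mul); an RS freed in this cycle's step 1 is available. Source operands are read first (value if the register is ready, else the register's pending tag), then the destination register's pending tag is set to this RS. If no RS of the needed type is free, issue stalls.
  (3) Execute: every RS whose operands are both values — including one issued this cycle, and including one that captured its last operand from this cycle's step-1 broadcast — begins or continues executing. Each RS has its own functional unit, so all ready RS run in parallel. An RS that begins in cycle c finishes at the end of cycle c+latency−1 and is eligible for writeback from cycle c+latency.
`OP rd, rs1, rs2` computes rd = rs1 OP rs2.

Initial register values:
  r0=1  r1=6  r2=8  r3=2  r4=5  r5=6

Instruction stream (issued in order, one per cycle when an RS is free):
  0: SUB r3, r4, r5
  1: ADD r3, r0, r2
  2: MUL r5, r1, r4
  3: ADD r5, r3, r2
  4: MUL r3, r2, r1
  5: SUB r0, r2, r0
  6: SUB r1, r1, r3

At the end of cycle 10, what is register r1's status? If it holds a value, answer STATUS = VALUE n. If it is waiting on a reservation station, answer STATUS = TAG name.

STATUS = TAG Add1

  c1: issue SUB r3<-Add1  regs: r0:1,r1:6,r2:8,r3:Add1,r4:5,r5:6
  c2: issue ADD r3<-Add2  regs: r0:1,r1:6,r2:8,r3:Add2,r4:5,r5:6
  c3: issue MUL r5<-Mul1  regs: r0:1,r1:6,r2:8,r3:Add2,r4:5,r5:Mul1
  c4: CDB Add1=-1; issue ADD r5<-Add1  regs: r0:1,r1:6,r2:8,r3:Add2,r4:5,r5:Add1
  c5: CDB Add2=9; issue MUL r3<-Mul2  regs: r0:1,r1:6,r2:8,r3:Mul2,r4:5,r5:Add1
  c6: issue SUB r0<-Add2  regs: r0:Add2,r1:6,r2:8,r3:Mul2,r4:5,r5:Add1
  c7: CDB Mul1=30; stall  regs: r0:Add2,r1:6,r2:8,r3:Mul2,r4:5,r5:Add1
  c8: CDB Add1=17; issue SUB r1<-Add1  regs: r0:Add2,r1:Add1,r2:8,r3:Mul2,r4:5,r5:17
  c9: CDB Add2=7  regs: r0:7,r1:Add1,r2:8,r3:Mul2,r4:5,r5:17
  c10: CDB Mul2=48  regs: r0:7,r1:Add1,r2:8,r3:48,r4:5,r5:17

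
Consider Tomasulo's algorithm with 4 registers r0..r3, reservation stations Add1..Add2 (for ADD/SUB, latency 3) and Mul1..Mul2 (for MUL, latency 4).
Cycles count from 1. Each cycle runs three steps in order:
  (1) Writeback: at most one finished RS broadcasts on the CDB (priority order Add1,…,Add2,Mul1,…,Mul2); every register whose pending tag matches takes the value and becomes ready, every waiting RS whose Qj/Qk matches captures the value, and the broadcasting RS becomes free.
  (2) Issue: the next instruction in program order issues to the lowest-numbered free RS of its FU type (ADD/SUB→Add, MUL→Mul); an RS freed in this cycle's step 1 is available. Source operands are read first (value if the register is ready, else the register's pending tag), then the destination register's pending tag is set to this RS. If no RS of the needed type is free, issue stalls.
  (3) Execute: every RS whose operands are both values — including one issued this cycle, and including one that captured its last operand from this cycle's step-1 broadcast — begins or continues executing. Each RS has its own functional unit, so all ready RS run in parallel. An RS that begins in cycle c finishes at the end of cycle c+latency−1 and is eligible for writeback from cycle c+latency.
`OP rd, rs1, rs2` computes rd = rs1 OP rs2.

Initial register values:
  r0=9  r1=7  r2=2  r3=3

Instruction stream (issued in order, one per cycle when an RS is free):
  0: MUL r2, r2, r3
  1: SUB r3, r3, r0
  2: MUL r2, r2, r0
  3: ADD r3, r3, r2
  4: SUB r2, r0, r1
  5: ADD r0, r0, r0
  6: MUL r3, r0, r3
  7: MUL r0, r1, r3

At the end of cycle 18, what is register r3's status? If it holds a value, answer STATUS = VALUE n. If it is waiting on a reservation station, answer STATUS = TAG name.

  c1: issue MUL r2<-Mul1  regs: r0:9,r1:7,r2:Mul1,r3:3
  c2: issue SUB r3<-Add1  regs: r0:9,r1:7,r2:Mul1,r3:Add1
  c3: issue MUL r2<-Mul2  regs: r0:9,r1:7,r2:Mul2,r3:Add1
  c4: issue ADD r3<-Add2  regs: r0:9,r1:7,r2:Mul2,r3:Add2
  c5: CDB Add1=-6; issue SUB r2<-Add1  regs: r0:9,r1:7,r2:Add1,r3:Add2
  c6: CDB Mul1=6; stall  regs: r0:9,r1:7,r2:Add1,r3:Add2
  c7: stall  regs: r0:9,r1:7,r2:Add1,r3:Add2
  c8: CDB Add1=2; issue ADD r0<-Add1  regs: r0:Add1,r1:7,r2:2,r3:Add2
  c9: issue MUL r3<-Mul1  regs: r0:Add1,r1:7,r2:2,r3:Mul1
  c10: CDB Mul2=54; issue MUL r0<-Mul2  regs: r0:Mul2,r1:7,r2:2,r3:Mul1
  c11: CDB Add1=18  regs: r0:Mul2,r1:7,r2:2,r3:Mul1
  c12: -  regs: r0:Mul2,r1:7,r2:2,r3:Mul1
  c13: CDB Add2=48  regs: r0:Mul2,r1:7,r2:2,r3:Mul1
  c14: -  regs: r0:Mul2,r1:7,r2:2,r3:Mul1
  c15: -  regs: r0:Mul2,r1:7,r2:2,r3:Mul1
  c16: -  regs: r0:Mul2,r1:7,r2:2,r3:Mul1
  c17: CDB Mul1=864  regs: r0:Mul2,r1:7,r2:2,r3:864
  c18: -  regs: r0:Mul2,r1:7,r2:2,r3:864

STATUS = VALUE 864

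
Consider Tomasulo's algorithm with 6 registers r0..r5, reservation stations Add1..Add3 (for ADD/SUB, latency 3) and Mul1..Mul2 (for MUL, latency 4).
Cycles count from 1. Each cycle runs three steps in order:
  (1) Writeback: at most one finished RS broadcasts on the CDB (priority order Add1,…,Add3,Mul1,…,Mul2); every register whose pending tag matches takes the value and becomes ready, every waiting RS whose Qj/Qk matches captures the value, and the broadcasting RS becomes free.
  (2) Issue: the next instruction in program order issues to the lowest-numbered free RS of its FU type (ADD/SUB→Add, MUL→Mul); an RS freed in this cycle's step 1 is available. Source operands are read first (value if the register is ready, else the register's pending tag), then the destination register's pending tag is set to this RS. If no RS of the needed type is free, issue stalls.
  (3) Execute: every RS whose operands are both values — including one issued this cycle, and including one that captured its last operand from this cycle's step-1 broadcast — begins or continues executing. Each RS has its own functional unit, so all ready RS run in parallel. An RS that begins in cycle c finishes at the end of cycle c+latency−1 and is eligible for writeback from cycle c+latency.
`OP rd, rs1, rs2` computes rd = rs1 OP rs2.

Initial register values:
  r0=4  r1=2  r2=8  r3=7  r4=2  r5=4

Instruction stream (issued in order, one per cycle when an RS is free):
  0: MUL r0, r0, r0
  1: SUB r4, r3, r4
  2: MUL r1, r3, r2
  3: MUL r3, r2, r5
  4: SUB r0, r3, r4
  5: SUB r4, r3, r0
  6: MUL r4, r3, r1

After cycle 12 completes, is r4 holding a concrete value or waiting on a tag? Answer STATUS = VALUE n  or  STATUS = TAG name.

STATUS = TAG Mul2

cycle 1: issue MUL r0<-Mul1 // r0:Mul1,r1:2,r2:8,r3:7,r4:2,r5:4
cycle 2: issue SUB r4<-Add1 // r0:Mul1,r1:2,r2:8,r3:7,r4:Add1,r5:4
cycle 3: issue MUL r1<-Mul2 // r0:Mul1,r1:Mul2,r2:8,r3:7,r4:Add1,r5:4
cycle 4: stall // r0:Mul1,r1:Mul2,r2:8,r3:7,r4:Add1,r5:4
cycle 5: CDB Add1=5; stall // r0:Mul1,r1:Mul2,r2:8,r3:7,r4:5,r5:4
cycle 6: CDB Mul1=16; issue MUL r3<-Mul1 // r0:16,r1:Mul2,r2:8,r3:Mul1,r4:5,r5:4
cycle 7: CDB Mul2=56; issue SUB r0<-Add1 // r0:Add1,r1:56,r2:8,r3:Mul1,r4:5,r5:4
cycle 8: issue SUB r4<-Add2 // r0:Add1,r1:56,r2:8,r3:Mul1,r4:Add2,r5:4
cycle 9: issue MUL r4<-Mul2 // r0:Add1,r1:56,r2:8,r3:Mul1,r4:Mul2,r5:4
cycle 10: CDB Mul1=32 // r0:Add1,r1:56,r2:8,r3:32,r4:Mul2,r5:4
cycle 11: - // r0:Add1,r1:56,r2:8,r3:32,r4:Mul2,r5:4
cycle 12: - // r0:Add1,r1:56,r2:8,r3:32,r4:Mul2,r5:4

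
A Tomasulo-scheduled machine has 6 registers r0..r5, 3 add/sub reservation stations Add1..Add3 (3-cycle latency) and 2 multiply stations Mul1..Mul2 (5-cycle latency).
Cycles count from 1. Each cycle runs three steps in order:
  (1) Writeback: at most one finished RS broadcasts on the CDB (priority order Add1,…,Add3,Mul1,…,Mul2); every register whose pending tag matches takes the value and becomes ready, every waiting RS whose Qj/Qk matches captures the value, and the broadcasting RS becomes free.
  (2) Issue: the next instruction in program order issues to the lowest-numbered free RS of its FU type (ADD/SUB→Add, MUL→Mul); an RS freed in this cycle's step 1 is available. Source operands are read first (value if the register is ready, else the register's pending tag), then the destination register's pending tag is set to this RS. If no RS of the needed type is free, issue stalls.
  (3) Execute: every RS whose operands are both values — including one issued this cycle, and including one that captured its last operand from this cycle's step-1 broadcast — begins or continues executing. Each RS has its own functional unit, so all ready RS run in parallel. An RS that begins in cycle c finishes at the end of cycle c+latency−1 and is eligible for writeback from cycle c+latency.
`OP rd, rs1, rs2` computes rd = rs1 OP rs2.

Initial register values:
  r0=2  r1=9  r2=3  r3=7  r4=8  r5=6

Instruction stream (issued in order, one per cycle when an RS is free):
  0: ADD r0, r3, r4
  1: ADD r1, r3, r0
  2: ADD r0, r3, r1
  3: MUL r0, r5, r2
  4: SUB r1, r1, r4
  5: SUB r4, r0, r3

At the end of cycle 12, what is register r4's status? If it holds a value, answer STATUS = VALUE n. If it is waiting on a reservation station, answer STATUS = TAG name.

STATUS = VALUE 11

c1: issue ADD r0<-Add1 | r0:Add1,r1:9,r2:3,r3:7,r4:8,r5:6
c2: issue ADD r1<-Add2 | r0:Add1,r1:Add2,r2:3,r3:7,r4:8,r5:6
c3: issue ADD r0<-Add3 | r0:Add3,r1:Add2,r2:3,r3:7,r4:8,r5:6
c4: CDB Add1=15; issue MUL r0<-Mul1 | r0:Mul1,r1:Add2,r2:3,r3:7,r4:8,r5:6
c5: issue SUB r1<-Add1 | r0:Mul1,r1:Add1,r2:3,r3:7,r4:8,r5:6
c6: stall | r0:Mul1,r1:Add1,r2:3,r3:7,r4:8,r5:6
c7: CDB Add2=22; issue SUB r4<-Add2 | r0:Mul1,r1:Add1,r2:3,r3:7,r4:Add2,r5:6
c8: - | r0:Mul1,r1:Add1,r2:3,r3:7,r4:Add2,r5:6
c9: CDB Mul1=18 | r0:18,r1:Add1,r2:3,r3:7,r4:Add2,r5:6
c10: CDB Add1=14 | r0:18,r1:14,r2:3,r3:7,r4:Add2,r5:6
c11: CDB Add3=29 | r0:18,r1:14,r2:3,r3:7,r4:Add2,r5:6
c12: CDB Add2=11 | r0:18,r1:14,r2:3,r3:7,r4:11,r5:6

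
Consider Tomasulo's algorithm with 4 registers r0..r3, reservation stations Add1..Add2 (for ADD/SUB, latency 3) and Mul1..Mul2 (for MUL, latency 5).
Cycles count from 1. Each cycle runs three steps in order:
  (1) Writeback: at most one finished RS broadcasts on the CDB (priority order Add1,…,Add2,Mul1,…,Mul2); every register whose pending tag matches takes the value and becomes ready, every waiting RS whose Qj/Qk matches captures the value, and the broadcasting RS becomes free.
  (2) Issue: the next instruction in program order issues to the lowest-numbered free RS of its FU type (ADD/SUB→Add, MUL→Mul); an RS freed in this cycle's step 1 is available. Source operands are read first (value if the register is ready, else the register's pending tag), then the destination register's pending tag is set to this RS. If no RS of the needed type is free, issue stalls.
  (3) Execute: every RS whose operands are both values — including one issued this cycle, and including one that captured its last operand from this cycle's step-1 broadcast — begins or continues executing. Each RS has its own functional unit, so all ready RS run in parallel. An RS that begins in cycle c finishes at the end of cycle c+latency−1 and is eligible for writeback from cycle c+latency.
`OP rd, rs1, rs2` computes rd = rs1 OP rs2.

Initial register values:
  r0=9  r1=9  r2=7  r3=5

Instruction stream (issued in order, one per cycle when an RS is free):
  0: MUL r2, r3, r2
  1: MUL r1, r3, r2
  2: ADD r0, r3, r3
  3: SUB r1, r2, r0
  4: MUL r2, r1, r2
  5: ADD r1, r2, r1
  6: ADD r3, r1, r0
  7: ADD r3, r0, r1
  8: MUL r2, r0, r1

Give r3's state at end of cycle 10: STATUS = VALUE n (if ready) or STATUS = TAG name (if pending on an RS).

STATUS = TAG Add2

c1: issue MUL r2<-Mul1 | r0:9,r1:9,r2:Mul1,r3:5
c2: issue MUL r1<-Mul2 | r0:9,r1:Mul2,r2:Mul1,r3:5
c3: issue ADD r0<-Add1 | r0:Add1,r1:Mul2,r2:Mul1,r3:5
c4: issue SUB r1<-Add2 | r0:Add1,r1:Add2,r2:Mul1,r3:5
c5: stall | r0:Add1,r1:Add2,r2:Mul1,r3:5
c6: CDB Add1=10; stall | r0:10,r1:Add2,r2:Mul1,r3:5
c7: CDB Mul1=35; issue MUL r2<-Mul1 | r0:10,r1:Add2,r2:Mul1,r3:5
c8: issue ADD r1<-Add1 | r0:10,r1:Add1,r2:Mul1,r3:5
c9: stall | r0:10,r1:Add1,r2:Mul1,r3:5
c10: CDB Add2=25; issue ADD r3<-Add2 | r0:10,r1:Add1,r2:Mul1,r3:Add2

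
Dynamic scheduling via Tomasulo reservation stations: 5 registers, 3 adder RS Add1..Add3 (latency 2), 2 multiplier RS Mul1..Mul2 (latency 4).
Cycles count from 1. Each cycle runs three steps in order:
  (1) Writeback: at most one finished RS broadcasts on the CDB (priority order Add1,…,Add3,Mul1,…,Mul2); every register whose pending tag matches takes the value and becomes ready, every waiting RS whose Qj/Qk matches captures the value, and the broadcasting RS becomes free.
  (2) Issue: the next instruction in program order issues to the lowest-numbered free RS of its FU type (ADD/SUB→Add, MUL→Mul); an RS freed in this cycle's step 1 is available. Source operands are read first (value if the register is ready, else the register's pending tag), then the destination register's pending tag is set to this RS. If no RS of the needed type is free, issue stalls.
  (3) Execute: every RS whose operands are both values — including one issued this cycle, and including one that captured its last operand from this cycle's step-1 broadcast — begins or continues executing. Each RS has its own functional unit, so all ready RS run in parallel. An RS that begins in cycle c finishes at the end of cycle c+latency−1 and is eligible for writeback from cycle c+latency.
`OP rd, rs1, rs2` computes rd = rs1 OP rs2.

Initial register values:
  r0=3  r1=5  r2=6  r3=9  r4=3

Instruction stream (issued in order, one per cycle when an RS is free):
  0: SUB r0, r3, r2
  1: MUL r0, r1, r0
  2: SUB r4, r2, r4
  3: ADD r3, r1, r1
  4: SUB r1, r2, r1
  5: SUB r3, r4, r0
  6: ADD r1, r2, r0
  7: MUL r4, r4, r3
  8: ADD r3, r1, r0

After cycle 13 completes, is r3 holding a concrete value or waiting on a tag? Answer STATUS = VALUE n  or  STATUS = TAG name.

  c1: issue SUB r0<-Add1  regs: r0:Add1,r1:5,r2:6,r3:9,r4:3
  c2: issue MUL r0<-Mul1  regs: r0:Mul1,r1:5,r2:6,r3:9,r4:3
  c3: CDB Add1=3; issue SUB r4<-Add1  regs: r0:Mul1,r1:5,r2:6,r3:9,r4:Add1
  c4: issue ADD r3<-Add2  regs: r0:Mul1,r1:5,r2:6,r3:Add2,r4:Add1
  c5: CDB Add1=3; issue SUB r1<-Add1  regs: r0:Mul1,r1:Add1,r2:6,r3:Add2,r4:3
  c6: CDB Add2=10; issue SUB r3<-Add2  regs: r0:Mul1,r1:Add1,r2:6,r3:Add2,r4:3
  c7: CDB Add1=1; issue ADD r1<-Add1  regs: r0:Mul1,r1:Add1,r2:6,r3:Add2,r4:3
  c8: CDB Mul1=15; issue MUL r4<-Mul1  regs: r0:15,r1:Add1,r2:6,r3:Add2,r4:Mul1
  c9: issue ADD r3<-Add3  regs: r0:15,r1:Add1,r2:6,r3:Add3,r4:Mul1
  c10: CDB Add1=21  regs: r0:15,r1:21,r2:6,r3:Add3,r4:Mul1
  c11: CDB Add2=-12  regs: r0:15,r1:21,r2:6,r3:Add3,r4:Mul1
  c12: CDB Add3=36  regs: r0:15,r1:21,r2:6,r3:36,r4:Mul1
  c13: -  regs: r0:15,r1:21,r2:6,r3:36,r4:Mul1

STATUS = VALUE 36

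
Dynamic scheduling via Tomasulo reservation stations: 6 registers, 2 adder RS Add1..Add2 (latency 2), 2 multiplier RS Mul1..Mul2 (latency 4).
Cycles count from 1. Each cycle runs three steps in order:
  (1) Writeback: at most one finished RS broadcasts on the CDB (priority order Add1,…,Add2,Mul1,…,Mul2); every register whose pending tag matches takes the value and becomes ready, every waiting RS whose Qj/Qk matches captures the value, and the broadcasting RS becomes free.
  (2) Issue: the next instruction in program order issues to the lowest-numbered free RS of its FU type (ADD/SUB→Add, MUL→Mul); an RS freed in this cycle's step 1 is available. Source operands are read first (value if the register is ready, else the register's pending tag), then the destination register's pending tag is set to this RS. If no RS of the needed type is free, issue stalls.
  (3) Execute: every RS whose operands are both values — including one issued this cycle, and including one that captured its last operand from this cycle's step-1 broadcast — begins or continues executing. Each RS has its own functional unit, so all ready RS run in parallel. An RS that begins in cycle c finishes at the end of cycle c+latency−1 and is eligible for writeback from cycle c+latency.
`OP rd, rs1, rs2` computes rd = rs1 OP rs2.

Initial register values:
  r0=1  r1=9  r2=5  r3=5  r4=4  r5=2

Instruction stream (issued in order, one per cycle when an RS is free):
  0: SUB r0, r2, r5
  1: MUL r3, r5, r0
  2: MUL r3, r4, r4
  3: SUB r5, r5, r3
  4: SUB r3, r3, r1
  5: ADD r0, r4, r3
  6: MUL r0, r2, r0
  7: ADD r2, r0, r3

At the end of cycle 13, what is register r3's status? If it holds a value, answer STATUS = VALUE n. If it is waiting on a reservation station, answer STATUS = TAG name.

cycle 1: issue SUB r0<-Add1 // r0:Add1,r1:9,r2:5,r3:5,r4:4,r5:2
cycle 2: issue MUL r3<-Mul1 // r0:Add1,r1:9,r2:5,r3:Mul1,r4:4,r5:2
cycle 3: CDB Add1=3; issue MUL r3<-Mul2 // r0:3,r1:9,r2:5,r3:Mul2,r4:4,r5:2
cycle 4: issue SUB r5<-Add1 // r0:3,r1:9,r2:5,r3:Mul2,r4:4,r5:Add1
cycle 5: issue SUB r3<-Add2 // r0:3,r1:9,r2:5,r3:Add2,r4:4,r5:Add1
cycle 6: stall // r0:3,r1:9,r2:5,r3:Add2,r4:4,r5:Add1
cycle 7: CDB Mul1=6; stall // r0:3,r1:9,r2:5,r3:Add2,r4:4,r5:Add1
cycle 8: CDB Mul2=16; stall // r0:3,r1:9,r2:5,r3:Add2,r4:4,r5:Add1
cycle 9: stall // r0:3,r1:9,r2:5,r3:Add2,r4:4,r5:Add1
cycle 10: CDB Add1=-14; issue ADD r0<-Add1 // r0:Add1,r1:9,r2:5,r3:Add2,r4:4,r5:-14
cycle 11: CDB Add2=7; issue MUL r0<-Mul1 // r0:Mul1,r1:9,r2:5,r3:7,r4:4,r5:-14
cycle 12: issue ADD r2<-Add2 // r0:Mul1,r1:9,r2:Add2,r3:7,r4:4,r5:-14
cycle 13: CDB Add1=11 // r0:Mul1,r1:9,r2:Add2,r3:7,r4:4,r5:-14

STATUS = VALUE 7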